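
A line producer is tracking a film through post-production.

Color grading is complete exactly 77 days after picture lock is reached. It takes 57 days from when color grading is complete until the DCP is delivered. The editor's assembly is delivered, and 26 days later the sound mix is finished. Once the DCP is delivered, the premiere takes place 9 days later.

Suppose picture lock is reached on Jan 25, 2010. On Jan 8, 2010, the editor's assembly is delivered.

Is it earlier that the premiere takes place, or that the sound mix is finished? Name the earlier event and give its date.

The sound mix is finished — Feb 3, 2010

Picture lock is reached: Jan 25, 2010.
Color grading is complete: Jan 25, 2010 + 77 days = Apr 12, 2010.
The DCP is delivered: Apr 12, 2010 + 57 days = Jun 8, 2010.
The premiere takes place: Jun 8, 2010 + 9 days = Jun 17, 2010.
The editor's assembly is delivered: Jan 8, 2010.
The sound mix is finished: Jan 8, 2010 + 26 days = Feb 3, 2010.
Comparing: the premiere takes place on Jun 17, 2010 vs the sound mix is finished on Feb 3, 2010. Earlier: the sound mix is finished.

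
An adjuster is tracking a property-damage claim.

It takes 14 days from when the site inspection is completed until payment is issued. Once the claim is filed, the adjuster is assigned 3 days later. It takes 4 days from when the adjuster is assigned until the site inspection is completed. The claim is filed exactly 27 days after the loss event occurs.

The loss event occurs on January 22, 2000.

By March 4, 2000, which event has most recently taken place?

The loss event occurs: Jan 22, 2000.
The claim is filed: Jan 22, 2000 + 27 days = Feb 18, 2000.
The adjuster is assigned: Feb 18, 2000 + 3 days = Feb 21, 2000.
The site inspection is completed: Feb 21, 2000 + 4 days = Feb 25, 2000.
Payment is issued: Feb 25, 2000 + 14 days = Mar 10, 2000.
Mar 4, 2000 falls between when the site inspection is completed (Feb 25, 2000) and when payment is issued (Mar 10, 2000).

The site inspection is completed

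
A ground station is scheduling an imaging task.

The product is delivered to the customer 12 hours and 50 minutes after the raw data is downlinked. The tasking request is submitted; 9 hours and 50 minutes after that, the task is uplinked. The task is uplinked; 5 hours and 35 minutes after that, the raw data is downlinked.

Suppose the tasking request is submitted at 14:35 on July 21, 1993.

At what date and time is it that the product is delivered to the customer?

18:50 on July 22, 1993

The tasking request is submitted: 14:35 Jul 21, 1993.
The task is uplinked: 14:35 Jul 21, 1993 + 9h50m = 00:25 Jul 22, 1993.
The raw data is downlinked: 00:25 Jul 22, 1993 + 5h35m = 06:00 Jul 22, 1993.
The product is delivered to the customer: 06:00 Jul 22, 1993 + 12h50m = 18:50 Jul 22, 1993.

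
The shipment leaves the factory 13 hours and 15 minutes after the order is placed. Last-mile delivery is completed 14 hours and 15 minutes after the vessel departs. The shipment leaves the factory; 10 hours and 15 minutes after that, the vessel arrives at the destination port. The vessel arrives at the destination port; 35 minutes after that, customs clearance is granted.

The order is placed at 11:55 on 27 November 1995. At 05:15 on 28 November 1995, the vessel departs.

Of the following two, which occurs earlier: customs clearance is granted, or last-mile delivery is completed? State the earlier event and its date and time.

The order is placed: 11:55 Nov 27, 1995.
The shipment leaves the factory: 11:55 Nov 27, 1995 + 13h15m = 01:10 Nov 28, 1995.
The vessel arrives at the destination port: 01:10 Nov 28, 1995 + 10h15m = 11:25 Nov 28, 1995.
Customs clearance is granted: 11:25 Nov 28, 1995 + 35m = 12:00 Nov 28, 1995.
The vessel departs: 05:15 Nov 28, 1995.
Last-mile delivery is completed: 05:15 Nov 28, 1995 + 14h15m = 19:30 Nov 28, 1995.
Comparing: customs clearance is granted at 12:00 Nov 28, 1995 vs last-mile delivery is completed at 19:30 Nov 28, 1995. Earlier: customs clearance is granted.

Customs clearance is granted — 12:00 on 28 November 1995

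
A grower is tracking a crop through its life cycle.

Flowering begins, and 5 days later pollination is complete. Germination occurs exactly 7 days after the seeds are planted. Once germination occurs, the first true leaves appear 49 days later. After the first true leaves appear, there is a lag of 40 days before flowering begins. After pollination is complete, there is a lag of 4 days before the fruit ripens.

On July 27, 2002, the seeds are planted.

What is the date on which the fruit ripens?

November 9, 2002

The seeds are planted: Jul 27, 2002.
Germination occurs: Jul 27, 2002 + 7 days = Aug 3, 2002.
The first true leaves appear: Aug 3, 2002 + 49 days = Sep 21, 2002.
Flowering begins: Sep 21, 2002 + 40 days = Oct 31, 2002.
Pollination is complete: Oct 31, 2002 + 5 days = Nov 5, 2002.
The fruit ripens: Nov 5, 2002 + 4 days = Nov 9, 2002.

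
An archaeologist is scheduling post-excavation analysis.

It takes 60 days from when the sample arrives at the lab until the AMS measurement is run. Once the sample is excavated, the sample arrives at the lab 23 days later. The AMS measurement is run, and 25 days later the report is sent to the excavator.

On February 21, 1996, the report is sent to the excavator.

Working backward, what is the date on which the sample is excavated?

The report is sent to the excavator: Feb 21, 1996.
The AMS measurement is run: Feb 21, 1996 − 25 days = Jan 27, 1996.
The sample arrives at the lab: Jan 27, 1996 − 60 days = Nov 28, 1995.
The sample is excavated: Nov 28, 1995 − 23 days = Nov 5, 1995.

November 5, 1995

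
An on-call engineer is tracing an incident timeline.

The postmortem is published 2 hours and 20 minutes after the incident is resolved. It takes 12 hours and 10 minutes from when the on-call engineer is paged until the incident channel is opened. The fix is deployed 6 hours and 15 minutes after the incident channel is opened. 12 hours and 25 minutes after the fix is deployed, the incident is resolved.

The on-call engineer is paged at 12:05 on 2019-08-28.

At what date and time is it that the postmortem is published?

The on-call engineer is paged: 12:05 Aug 28, 2019.
The incident channel is opened: 12:05 Aug 28, 2019 + 12h10m = 00:15 Aug 29, 2019.
The fix is deployed: 00:15 Aug 29, 2019 + 6h15m = 06:30 Aug 29, 2019.
The incident is resolved: 06:30 Aug 29, 2019 + 12h25m = 18:55 Aug 29, 2019.
The postmortem is published: 18:55 Aug 29, 2019 + 2h20m = 21:15 Aug 29, 2019.

21:15 on 2019-08-29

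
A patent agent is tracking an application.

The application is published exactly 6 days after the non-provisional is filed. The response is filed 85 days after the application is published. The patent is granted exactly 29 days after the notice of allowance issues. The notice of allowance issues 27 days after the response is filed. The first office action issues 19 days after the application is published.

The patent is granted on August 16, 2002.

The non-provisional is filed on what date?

The patent is granted: Aug 16, 2002.
The notice of allowance issues: Aug 16, 2002 − 29 days = Jul 18, 2002.
The response is filed: Jul 18, 2002 − 27 days = Jun 21, 2002.
The application is published: Jun 21, 2002 − 85 days = Mar 28, 2002.
The non-provisional is filed: Mar 28, 2002 − 6 days = Mar 22, 2002.

March 22, 2002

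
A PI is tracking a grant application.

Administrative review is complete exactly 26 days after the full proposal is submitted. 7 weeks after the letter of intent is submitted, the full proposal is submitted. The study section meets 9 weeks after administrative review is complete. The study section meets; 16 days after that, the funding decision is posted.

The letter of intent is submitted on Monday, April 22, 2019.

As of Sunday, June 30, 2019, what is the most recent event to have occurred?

The full proposal is submitted

The letter of intent is submitted: Apr 22, 2019.
The full proposal is submitted: Apr 22, 2019 + 7 weeks = Jun 10, 2019.
Administrative review is complete: Jun 10, 2019 + 26 days = Jul 6, 2019.
The study section meets: Jul 6, 2019 + 9 weeks = Sep 7, 2019.
The funding decision is posted: Sep 7, 2019 + 16 days = Sep 23, 2019.
Jun 30, 2019 falls between when the full proposal is submitted (Jun 10, 2019) and when administrative review is complete (Jul 6, 2019).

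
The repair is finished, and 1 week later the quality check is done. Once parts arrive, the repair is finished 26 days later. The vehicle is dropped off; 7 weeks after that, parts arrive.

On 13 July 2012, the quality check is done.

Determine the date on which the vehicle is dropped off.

The quality check is done: Jul 13, 2012.
The repair is finished: Jul 13, 2012 − 1 week = Jul 6, 2012.
Parts arrive: Jul 6, 2012 − 26 days = Jun 10, 2012.
The vehicle is dropped off: Jun 10, 2012 − 7 weeks = Apr 22, 2012.

22 April 2012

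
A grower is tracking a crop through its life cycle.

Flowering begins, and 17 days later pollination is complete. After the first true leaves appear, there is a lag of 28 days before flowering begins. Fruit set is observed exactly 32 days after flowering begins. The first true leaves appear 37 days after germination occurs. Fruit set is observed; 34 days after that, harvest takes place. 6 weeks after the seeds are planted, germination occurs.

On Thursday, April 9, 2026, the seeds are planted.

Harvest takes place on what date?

Tuesday, September 29, 2026

The seeds are planted: Apr 9, 2026.
Germination occurs: Apr 9, 2026 + 6 weeks = May 21, 2026.
The first true leaves appear: May 21, 2026 + 37 days = Jun 27, 2026.
Flowering begins: Jun 27, 2026 + 28 days = Jul 25, 2026.
Fruit set is observed: Jul 25, 2026 + 32 days = Aug 26, 2026.
Harvest takes place: Aug 26, 2026 + 34 days = Sep 29, 2026.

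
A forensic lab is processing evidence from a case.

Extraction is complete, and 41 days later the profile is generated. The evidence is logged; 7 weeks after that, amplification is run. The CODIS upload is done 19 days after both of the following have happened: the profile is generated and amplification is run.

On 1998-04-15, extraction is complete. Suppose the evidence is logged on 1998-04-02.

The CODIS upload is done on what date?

1998-06-14

Extraction is complete: Apr 15, 1998.
The profile is generated: Apr 15, 1998 + 41 days = May 26, 1998.
The evidence is logged: Apr 2, 1998.
Amplification is run: Apr 2, 1998 + 7 weeks = May 21, 1998.
Both prerequisites met — the profile is generated (May 26, 1998), amplification is run (May 21, 1998); the later is May 26, 1998.
The CODIS upload is done: May 26, 1998 + 19 days = Jun 14, 1998.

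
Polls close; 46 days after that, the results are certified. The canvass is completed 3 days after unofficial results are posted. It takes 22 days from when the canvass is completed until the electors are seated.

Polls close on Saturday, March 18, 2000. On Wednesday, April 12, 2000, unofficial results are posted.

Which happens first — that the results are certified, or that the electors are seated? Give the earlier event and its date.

The results are certified — Wednesday, May 3, 2000

Polls close: Mar 18, 2000.
The results are certified: Mar 18, 2000 + 46 days = May 3, 2000.
Unofficial results are posted: Apr 12, 2000.
The canvass is completed: Apr 12, 2000 + 3 days = Apr 15, 2000.
The electors are seated: Apr 15, 2000 + 22 days = May 7, 2000.
Comparing: the results are certified on May 3, 2000 vs the electors are seated on May 7, 2000. Earlier: the results are certified.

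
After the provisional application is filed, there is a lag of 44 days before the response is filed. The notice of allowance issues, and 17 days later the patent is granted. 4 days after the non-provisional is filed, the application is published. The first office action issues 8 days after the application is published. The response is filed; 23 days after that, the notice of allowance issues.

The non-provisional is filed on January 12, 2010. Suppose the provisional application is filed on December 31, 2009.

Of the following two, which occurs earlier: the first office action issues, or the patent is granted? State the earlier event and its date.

The first office action issues — January 24, 2010

The non-provisional is filed: Jan 12, 2010.
The application is published: Jan 12, 2010 + 4 days = Jan 16, 2010.
The first office action issues: Jan 16, 2010 + 8 days = Jan 24, 2010.
The provisional application is filed: Dec 31, 2009.
The response is filed: Dec 31, 2009 + 44 days = Feb 13, 2010.
The notice of allowance issues: Feb 13, 2010 + 23 days = Mar 8, 2010.
The patent is granted: Mar 8, 2010 + 17 days = Mar 25, 2010.
Comparing: the first office action issues on Jan 24, 2010 vs the patent is granted on Mar 25, 2010. Earlier: the first office action issues.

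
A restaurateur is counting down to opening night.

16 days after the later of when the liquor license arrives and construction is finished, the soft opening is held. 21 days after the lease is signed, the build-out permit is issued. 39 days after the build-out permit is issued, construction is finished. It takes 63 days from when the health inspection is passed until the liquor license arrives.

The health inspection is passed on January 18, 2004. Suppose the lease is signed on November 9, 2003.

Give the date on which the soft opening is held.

The health inspection is passed: Jan 18, 2004.
The liquor license arrives: Jan 18, 2004 + 63 days = Mar 21, 2004.
The lease is signed: Nov 9, 2003.
The build-out permit is issued: Nov 9, 2003 + 21 days = Nov 30, 2003.
Construction is finished: Nov 30, 2003 + 39 days = Jan 8, 2004.
Both prerequisites met — the liquor license arrives (Mar 21, 2004), construction is finished (Jan 8, 2004); the later is Mar 21, 2004.
The soft opening is held: Mar 21, 2004 + 16 days = Apr 6, 2004.

April 6, 2004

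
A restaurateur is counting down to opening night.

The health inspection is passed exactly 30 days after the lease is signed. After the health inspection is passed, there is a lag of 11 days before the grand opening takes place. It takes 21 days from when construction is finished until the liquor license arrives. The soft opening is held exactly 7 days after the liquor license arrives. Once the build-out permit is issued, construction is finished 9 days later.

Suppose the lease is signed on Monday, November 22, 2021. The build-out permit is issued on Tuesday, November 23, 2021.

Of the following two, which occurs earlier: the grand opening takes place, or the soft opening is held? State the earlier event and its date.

The lease is signed: Nov 22, 2021.
The health inspection is passed: Nov 22, 2021 + 30 days = Dec 22, 2021.
The grand opening takes place: Dec 22, 2021 + 11 days = Jan 2, 2022.
The build-out permit is issued: Nov 23, 2021.
Construction is finished: Nov 23, 2021 + 9 days = Dec 2, 2021.
The liquor license arrives: Dec 2, 2021 + 21 days = Dec 23, 2021.
The soft opening is held: Dec 23, 2021 + 7 days = Dec 30, 2021.
Comparing: the grand opening takes place on Jan 2, 2022 vs the soft opening is held on Dec 30, 2021. Earlier: the soft opening is held.

The soft opening is held — Thursday, December 30, 2021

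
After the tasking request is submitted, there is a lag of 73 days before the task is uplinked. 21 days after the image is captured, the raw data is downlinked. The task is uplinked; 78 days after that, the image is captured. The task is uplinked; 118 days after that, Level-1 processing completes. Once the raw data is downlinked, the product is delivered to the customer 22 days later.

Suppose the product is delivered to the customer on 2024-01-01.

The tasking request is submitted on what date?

The product is delivered to the customer: Jan 1, 2024.
The raw data is downlinked: Jan 1, 2024 − 22 days = Dec 10, 2023.
The image is captured: Dec 10, 2023 − 21 days = Nov 19, 2023.
The task is uplinked: Nov 19, 2023 − 78 days = Sep 2, 2023.
The tasking request is submitted: Sep 2, 2023 − 73 days = Jun 21, 2023.

2023-06-21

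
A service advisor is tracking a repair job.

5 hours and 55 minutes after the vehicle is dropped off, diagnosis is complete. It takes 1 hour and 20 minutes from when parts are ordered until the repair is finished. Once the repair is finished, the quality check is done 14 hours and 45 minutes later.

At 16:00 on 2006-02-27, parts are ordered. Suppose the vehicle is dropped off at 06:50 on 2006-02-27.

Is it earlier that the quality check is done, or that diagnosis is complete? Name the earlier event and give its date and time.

Diagnosis is complete — 12:45 on 2006-02-27

Parts are ordered: 16:00 Feb 27, 2006.
The repair is finished: 16:00 Feb 27, 2006 + 1h20m = 17:20 Feb 27, 2006.
The quality check is done: 17:20 Feb 27, 2006 + 14h45m = 08:05 Feb 28, 2006.
The vehicle is dropped off: 06:50 Feb 27, 2006.
Diagnosis is complete: 06:50 Feb 27, 2006 + 5h55m = 12:45 Feb 27, 2006.
Comparing: the quality check is done at 08:05 Feb 28, 2006 vs diagnosis is complete at 12:45 Feb 27, 2006. Earlier: diagnosis is complete.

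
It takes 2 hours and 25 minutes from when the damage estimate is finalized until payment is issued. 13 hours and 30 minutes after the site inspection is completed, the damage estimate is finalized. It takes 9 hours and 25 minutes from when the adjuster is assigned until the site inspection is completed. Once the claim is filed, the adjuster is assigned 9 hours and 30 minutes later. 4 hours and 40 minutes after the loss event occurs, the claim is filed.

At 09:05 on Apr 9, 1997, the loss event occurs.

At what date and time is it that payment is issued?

00:35 on Apr 11, 1997

The loss event occurs: 09:05 Apr 9, 1997.
The claim is filed: 09:05 Apr 9, 1997 + 4h40m = 13:45 Apr 9, 1997.
The adjuster is assigned: 13:45 Apr 9, 1997 + 9h30m = 23:15 Apr 9, 1997.
The site inspection is completed: 23:15 Apr 9, 1997 + 9h25m = 08:40 Apr 10, 1997.
The damage estimate is finalized: 08:40 Apr 10, 1997 + 13h30m = 22:10 Apr 10, 1997.
Payment is issued: 22:10 Apr 10, 1997 + 2h25m = 00:35 Apr 11, 1997.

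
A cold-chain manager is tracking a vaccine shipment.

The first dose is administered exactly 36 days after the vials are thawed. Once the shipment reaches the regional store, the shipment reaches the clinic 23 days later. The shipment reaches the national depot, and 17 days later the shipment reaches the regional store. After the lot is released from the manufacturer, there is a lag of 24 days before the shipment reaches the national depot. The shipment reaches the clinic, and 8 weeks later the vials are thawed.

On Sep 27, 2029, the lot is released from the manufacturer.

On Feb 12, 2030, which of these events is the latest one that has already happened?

The vials are thawed

The lot is released from the manufacturer: Sep 27, 2029.
The shipment reaches the national depot: Sep 27, 2029 + 24 days = Oct 21, 2029.
The shipment reaches the regional store: Oct 21, 2029 + 17 days = Nov 7, 2029.
The shipment reaches the clinic: Nov 7, 2029 + 23 days = Nov 30, 2029.
The vials are thawed: Nov 30, 2029 + 8 weeks = Jan 25, 2030.
The first dose is administered: Jan 25, 2030 + 36 days = Mar 2, 2030.
Feb 12, 2030 falls between when the vials are thawed (Jan 25, 2030) and when the first dose is administered (Mar 2, 2030).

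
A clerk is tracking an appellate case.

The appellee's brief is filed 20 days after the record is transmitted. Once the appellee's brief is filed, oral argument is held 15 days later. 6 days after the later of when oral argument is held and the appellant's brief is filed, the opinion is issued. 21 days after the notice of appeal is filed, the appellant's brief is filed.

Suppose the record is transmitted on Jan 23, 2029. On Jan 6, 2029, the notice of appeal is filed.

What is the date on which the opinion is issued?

The record is transmitted: Jan 23, 2029.
The appellee's brief is filed: Jan 23, 2029 + 20 days = Feb 12, 2029.
Oral argument is held: Feb 12, 2029 + 15 days = Feb 27, 2029.
The notice of appeal is filed: Jan 6, 2029.
The appellant's brief is filed: Jan 6, 2029 + 21 days = Jan 27, 2029.
Both prerequisites met — oral argument is held (Feb 27, 2029), the appellant's brief is filed (Jan 27, 2029); the later is Feb 27, 2029.
The opinion is issued: Feb 27, 2029 + 6 days = Mar 5, 2029.

Mar 5, 2029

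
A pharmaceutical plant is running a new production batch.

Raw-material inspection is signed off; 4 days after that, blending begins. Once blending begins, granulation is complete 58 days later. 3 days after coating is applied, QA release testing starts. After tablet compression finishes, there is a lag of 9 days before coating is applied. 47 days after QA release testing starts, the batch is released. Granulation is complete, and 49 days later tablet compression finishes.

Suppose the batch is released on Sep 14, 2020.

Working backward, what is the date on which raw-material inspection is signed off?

The batch is released: Sep 14, 2020.
QA release testing starts: Sep 14, 2020 − 47 days = Jul 29, 2020.
Coating is applied: Jul 29, 2020 − 3 days = Jul 26, 2020.
Tablet compression finishes: Jul 26, 2020 − 9 days = Jul 17, 2020.
Granulation is complete: Jul 17, 2020 − 49 days = May 29, 2020.
Blending begins: May 29, 2020 − 58 days = Apr 1, 2020.
Raw-material inspection is signed off: Apr 1, 2020 − 4 days = Mar 28, 2020.

Mar 28, 2020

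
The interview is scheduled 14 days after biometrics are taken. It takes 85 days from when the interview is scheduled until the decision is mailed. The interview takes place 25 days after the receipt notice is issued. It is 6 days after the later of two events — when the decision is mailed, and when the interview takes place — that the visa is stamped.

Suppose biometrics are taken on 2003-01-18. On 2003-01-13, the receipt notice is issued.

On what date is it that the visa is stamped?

2003-05-03

Biometrics are taken: Jan 18, 2003.
The interview is scheduled: Jan 18, 2003 + 14 days = Feb 1, 2003.
The decision is mailed: Feb 1, 2003 + 85 days = Apr 27, 2003.
The receipt notice is issued: Jan 13, 2003.
The interview takes place: Jan 13, 2003 + 25 days = Feb 7, 2003.
Both prerequisites met — the decision is mailed (Apr 27, 2003), the interview takes place (Feb 7, 2003); the later is Apr 27, 2003.
The visa is stamped: Apr 27, 2003 + 6 days = May 3, 2003.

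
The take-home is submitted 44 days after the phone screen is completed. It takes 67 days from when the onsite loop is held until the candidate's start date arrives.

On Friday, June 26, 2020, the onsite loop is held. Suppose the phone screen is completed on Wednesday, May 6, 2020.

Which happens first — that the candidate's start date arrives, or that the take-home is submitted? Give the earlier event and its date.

The take-home is submitted — Friday, June 19, 2020

The onsite loop is held: Jun 26, 2020.
The candidate's start date arrives: Jun 26, 2020 + 67 days = Sep 1, 2020.
The phone screen is completed: May 6, 2020.
The take-home is submitted: May 6, 2020 + 44 days = Jun 19, 2020.
Comparing: the candidate's start date arrives on Sep 1, 2020 vs the take-home is submitted on Jun 19, 2020. Earlier: the take-home is submitted.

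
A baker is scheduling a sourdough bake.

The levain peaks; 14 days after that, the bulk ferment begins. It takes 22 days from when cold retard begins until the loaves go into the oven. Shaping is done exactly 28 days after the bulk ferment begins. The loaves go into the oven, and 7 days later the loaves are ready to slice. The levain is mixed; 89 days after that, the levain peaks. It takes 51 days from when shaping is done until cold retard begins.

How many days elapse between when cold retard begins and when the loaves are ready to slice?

Causal path: cold retard begins → the loaves go into the oven → the loaves are ready to slice.
Total delay along the path: 22 + 7 = 29 days.

29 days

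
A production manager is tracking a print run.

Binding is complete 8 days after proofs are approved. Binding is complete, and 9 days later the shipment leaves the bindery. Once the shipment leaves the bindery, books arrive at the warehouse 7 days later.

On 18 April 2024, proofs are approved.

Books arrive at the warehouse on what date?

Proofs are approved: Apr 18, 2024.
Binding is complete: Apr 18, 2024 + 8 days = Apr 26, 2024.
The shipment leaves the bindery: Apr 26, 2024 + 9 days = May 5, 2024.
Books arrive at the warehouse: May 5, 2024 + 7 days = May 12, 2024.

12 May 2024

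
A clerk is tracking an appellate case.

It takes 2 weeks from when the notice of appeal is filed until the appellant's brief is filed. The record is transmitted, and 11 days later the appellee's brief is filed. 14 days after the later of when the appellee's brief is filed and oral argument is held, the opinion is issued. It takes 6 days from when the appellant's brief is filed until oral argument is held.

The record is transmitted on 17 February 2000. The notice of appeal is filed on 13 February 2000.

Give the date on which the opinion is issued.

The record is transmitted: Feb 17, 2000.
The appellee's brief is filed: Feb 17, 2000 + 11 days = Feb 28, 2000.
The notice of appeal is filed: Feb 13, 2000.
The appellant's brief is filed: Feb 13, 2000 + 2 weeks = Feb 27, 2000.
Oral argument is held: Feb 27, 2000 + 6 days = Mar 4, 2000.
Both prerequisites met — the appellee's brief is filed (Feb 28, 2000), oral argument is held (Mar 4, 2000); the later is Mar 4, 2000.
The opinion is issued: Mar 4, 2000 + 14 days = Mar 18, 2000.

18 March 2000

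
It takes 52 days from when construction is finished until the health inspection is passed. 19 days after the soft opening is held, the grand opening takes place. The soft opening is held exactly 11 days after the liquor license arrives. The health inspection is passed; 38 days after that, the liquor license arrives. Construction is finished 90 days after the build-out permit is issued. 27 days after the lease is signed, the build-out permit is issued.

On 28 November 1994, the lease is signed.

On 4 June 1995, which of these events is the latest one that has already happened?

The lease is signed: Nov 28, 1994.
The build-out permit is issued: Nov 28, 1994 + 27 days = Dec 25, 1994.
Construction is finished: Dec 25, 1994 + 90 days = Mar 25, 1995.
The health inspection is passed: Mar 25, 1995 + 52 days = May 16, 1995.
The liquor license arrives: May 16, 1995 + 38 days = Jun 23, 1995.
The soft opening is held: Jun 23, 1995 + 11 days = Jul 4, 1995.
The grand opening takes place: Jul 4, 1995 + 19 days = Jul 23, 1995.
Jun 4, 1995 falls between when the health inspection is passed (May 16, 1995) and when the liquor license arrives (Jun 23, 1995).

The health inspection is passed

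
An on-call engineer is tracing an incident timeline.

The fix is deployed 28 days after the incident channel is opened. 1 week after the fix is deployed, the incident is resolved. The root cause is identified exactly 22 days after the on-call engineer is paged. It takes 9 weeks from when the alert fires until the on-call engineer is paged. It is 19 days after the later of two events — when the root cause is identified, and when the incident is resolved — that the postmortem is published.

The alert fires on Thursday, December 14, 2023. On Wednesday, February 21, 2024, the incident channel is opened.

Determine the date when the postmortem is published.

The alert fires: Dec 14, 2023.
The on-call engineer is paged: Dec 14, 2023 + 9 weeks = Feb 15, 2024.
The root cause is identified: Feb 15, 2024 + 22 days = Mar 8, 2024.
The incident channel is opened: Feb 21, 2024.
The fix is deployed: Feb 21, 2024 + 28 days = Mar 20, 2024.
The incident is resolved: Mar 20, 2024 + 1 week = Mar 27, 2024.
Both prerequisites met — the root cause is identified (Mar 8, 2024), the incident is resolved (Mar 27, 2024); the later is Mar 27, 2024.
The postmortem is published: Mar 27, 2024 + 19 days = Apr 15, 2024.

Monday, April 15, 2024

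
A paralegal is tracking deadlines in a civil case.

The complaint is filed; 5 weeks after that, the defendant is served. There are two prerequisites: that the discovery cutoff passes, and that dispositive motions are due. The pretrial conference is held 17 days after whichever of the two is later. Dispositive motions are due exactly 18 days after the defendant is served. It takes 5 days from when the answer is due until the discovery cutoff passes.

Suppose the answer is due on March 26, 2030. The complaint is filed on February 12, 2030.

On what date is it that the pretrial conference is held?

The answer is due: Mar 26, 2030.
The discovery cutoff passes: Mar 26, 2030 + 5 days = Mar 31, 2030.
The complaint is filed: Feb 12, 2030.
The defendant is served: Feb 12, 2030 + 5 weeks = Mar 19, 2030.
Dispositive motions are due: Mar 19, 2030 + 18 days = Apr 6, 2030.
Both prerequisites met — the discovery cutoff passes (Mar 31, 2030), dispositive motions are due (Apr 6, 2030); the later is Apr 6, 2030.
The pretrial conference is held: Apr 6, 2030 + 17 days = Apr 23, 2030.

April 23, 2030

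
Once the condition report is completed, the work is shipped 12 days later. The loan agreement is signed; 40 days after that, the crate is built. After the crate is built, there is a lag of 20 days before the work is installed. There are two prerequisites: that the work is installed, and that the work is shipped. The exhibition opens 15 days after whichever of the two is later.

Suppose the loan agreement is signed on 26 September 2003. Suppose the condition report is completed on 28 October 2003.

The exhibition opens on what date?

10 December 2003

The loan agreement is signed: Sep 26, 2003.
The crate is built: Sep 26, 2003 + 40 days = Nov 5, 2003.
The work is installed: Nov 5, 2003 + 20 days = Nov 25, 2003.
The condition report is completed: Oct 28, 2003.
The work is shipped: Oct 28, 2003 + 12 days = Nov 9, 2003.
Both prerequisites met — the work is installed (Nov 25, 2003), the work is shipped (Nov 9, 2003); the later is Nov 25, 2003.
The exhibition opens: Nov 25, 2003 + 15 days = Dec 10, 2003.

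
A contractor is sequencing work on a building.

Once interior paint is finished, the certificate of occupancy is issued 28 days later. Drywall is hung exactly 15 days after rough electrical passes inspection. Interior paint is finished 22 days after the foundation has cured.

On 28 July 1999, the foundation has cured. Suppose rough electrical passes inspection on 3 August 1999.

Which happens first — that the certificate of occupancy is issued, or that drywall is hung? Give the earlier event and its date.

Drywall is hung — 18 August 1999

The foundation has cured: Jul 28, 1999.
Interior paint is finished: Jul 28, 1999 + 22 days = Aug 19, 1999.
The certificate of occupancy is issued: Aug 19, 1999 + 28 days = Sep 16, 1999.
Rough electrical passes inspection: Aug 3, 1999.
Drywall is hung: Aug 3, 1999 + 15 days = Aug 18, 1999.
Comparing: the certificate of occupancy is issued on Sep 16, 1999 vs drywall is hung on Aug 18, 1999. Earlier: drywall is hung.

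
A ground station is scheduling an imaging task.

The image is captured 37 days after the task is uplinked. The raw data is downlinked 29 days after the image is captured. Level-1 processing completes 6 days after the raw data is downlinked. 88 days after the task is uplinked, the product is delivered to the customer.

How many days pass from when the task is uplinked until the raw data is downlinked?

Causal path: the task is uplinked → the image is captured → the raw data is downlinked.
Total delay along the path: 37 + 29 = 66 days.

66 days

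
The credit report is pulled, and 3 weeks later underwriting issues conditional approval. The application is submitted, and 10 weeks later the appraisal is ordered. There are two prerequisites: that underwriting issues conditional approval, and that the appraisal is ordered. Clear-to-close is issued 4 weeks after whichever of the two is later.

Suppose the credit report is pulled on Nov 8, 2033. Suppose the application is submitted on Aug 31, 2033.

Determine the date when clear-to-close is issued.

Dec 27, 2033

The credit report is pulled: Nov 8, 2033.
Underwriting issues conditional approval: Nov 8, 2033 + 3 weeks = Nov 29, 2033.
The application is submitted: Aug 31, 2033.
The appraisal is ordered: Aug 31, 2033 + 10 weeks = Nov 9, 2033.
Both prerequisites met — underwriting issues conditional approval (Nov 29, 2033), the appraisal is ordered (Nov 9, 2033); the later is Nov 29, 2033.
Clear-to-close is issued: Nov 29, 2033 + 4 weeks = Dec 27, 2033.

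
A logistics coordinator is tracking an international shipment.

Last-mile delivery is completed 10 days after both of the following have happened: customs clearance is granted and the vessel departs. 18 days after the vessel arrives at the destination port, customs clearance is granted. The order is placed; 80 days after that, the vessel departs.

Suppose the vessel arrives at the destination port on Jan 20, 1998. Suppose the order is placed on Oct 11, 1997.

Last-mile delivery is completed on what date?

The vessel arrives at the destination port: Jan 20, 1998.
Customs clearance is granted: Jan 20, 1998 + 18 days = Feb 7, 1998.
The order is placed: Oct 11, 1997.
The vessel departs: Oct 11, 1997 + 80 days = Dec 30, 1997.
Both prerequisites met — customs clearance is granted (Feb 7, 1998), the vessel departs (Dec 30, 1997); the later is Feb 7, 1998.
Last-mile delivery is completed: Feb 7, 1998 + 10 days = Feb 17, 1998.

Feb 17, 1998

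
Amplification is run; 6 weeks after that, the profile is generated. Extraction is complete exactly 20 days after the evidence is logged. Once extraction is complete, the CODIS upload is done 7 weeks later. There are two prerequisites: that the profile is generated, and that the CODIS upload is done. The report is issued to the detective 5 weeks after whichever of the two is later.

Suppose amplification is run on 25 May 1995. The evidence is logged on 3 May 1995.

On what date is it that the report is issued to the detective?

15 August 1995

Amplification is run: May 25, 1995.
The profile is generated: May 25, 1995 + 6 weeks = Jul 6, 1995.
The evidence is logged: May 3, 1995.
Extraction is complete: May 3, 1995 + 20 days = May 23, 1995.
The CODIS upload is done: May 23, 1995 + 7 weeks = Jul 11, 1995.
Both prerequisites met — the profile is generated (Jul 6, 1995), the CODIS upload is done (Jul 11, 1995); the later is Jul 11, 1995.
The report is issued to the detective: Jul 11, 1995 + 5 weeks = Aug 15, 1995.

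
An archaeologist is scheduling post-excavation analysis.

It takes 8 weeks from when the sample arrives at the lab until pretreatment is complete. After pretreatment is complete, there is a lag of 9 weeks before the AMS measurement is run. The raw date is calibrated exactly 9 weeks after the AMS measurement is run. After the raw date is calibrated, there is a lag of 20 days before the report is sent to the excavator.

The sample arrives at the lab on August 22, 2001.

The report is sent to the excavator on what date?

March 12, 2002

The sample arrives at the lab: Aug 22, 2001.
Pretreatment is complete: Aug 22, 2001 + 8 weeks = Oct 17, 2001.
The AMS measurement is run: Oct 17, 2001 + 9 weeks = Dec 19, 2001.
The raw date is calibrated: Dec 19, 2001 + 9 weeks = Feb 20, 2002.
The report is sent to the excavator: Feb 20, 2002 + 20 days = Mar 12, 2002.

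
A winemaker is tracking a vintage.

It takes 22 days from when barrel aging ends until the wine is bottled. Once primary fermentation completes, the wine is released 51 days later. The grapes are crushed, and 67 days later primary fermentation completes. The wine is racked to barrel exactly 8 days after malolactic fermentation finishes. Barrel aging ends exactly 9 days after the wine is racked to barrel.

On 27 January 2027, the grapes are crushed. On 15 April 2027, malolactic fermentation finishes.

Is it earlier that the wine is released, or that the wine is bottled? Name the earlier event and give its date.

The wine is bottled — 24 May 2027

The grapes are crushed: Jan 27, 2027.
Primary fermentation completes: Jan 27, 2027 + 67 days = Apr 4, 2027.
The wine is released: Apr 4, 2027 + 51 days = May 25, 2027.
Malolactic fermentation finishes: Apr 15, 2027.
The wine is racked to barrel: Apr 15, 2027 + 8 days = Apr 23, 2027.
Barrel aging ends: Apr 23, 2027 + 9 days = May 2, 2027.
The wine is bottled: May 2, 2027 + 22 days = May 24, 2027.
Comparing: the wine is released on May 25, 2027 vs the wine is bottled on May 24, 2027. Earlier: the wine is bottled.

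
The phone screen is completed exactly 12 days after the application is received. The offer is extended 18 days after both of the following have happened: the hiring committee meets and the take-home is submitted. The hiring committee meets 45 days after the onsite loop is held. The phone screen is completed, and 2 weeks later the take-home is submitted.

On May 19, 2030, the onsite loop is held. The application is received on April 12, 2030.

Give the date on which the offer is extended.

July 21, 2030

The onsite loop is held: May 19, 2030.
The hiring committee meets: May 19, 2030 + 45 days = Jul 3, 2030.
The application is received: Apr 12, 2030.
The phone screen is completed: Apr 12, 2030 + 12 days = Apr 24, 2030.
The take-home is submitted: Apr 24, 2030 + 2 weeks = May 8, 2030.
Both prerequisites met — the hiring committee meets (Jul 3, 2030), the take-home is submitted (May 8, 2030); the later is Jul 3, 2030.
The offer is extended: Jul 3, 2030 + 18 days = Jul 21, 2030.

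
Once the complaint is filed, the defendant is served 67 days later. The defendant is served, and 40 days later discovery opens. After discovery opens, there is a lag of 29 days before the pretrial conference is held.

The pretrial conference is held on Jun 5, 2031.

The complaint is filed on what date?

Jan 20, 2031

The pretrial conference is held: Jun 5, 2031.
Discovery opens: Jun 5, 2031 − 29 days = May 7, 2031.
The defendant is served: May 7, 2031 − 40 days = Mar 28, 2031.
The complaint is filed: Mar 28, 2031 − 67 days = Jan 20, 2031.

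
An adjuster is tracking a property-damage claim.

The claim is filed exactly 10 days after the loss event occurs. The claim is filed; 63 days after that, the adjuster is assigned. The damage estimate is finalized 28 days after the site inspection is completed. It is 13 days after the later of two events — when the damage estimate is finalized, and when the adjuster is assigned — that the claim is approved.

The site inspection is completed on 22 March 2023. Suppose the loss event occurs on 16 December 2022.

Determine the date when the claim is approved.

2 May 2023

The site inspection is completed: Mar 22, 2023.
The damage estimate is finalized: Mar 22, 2023 + 28 days = Apr 19, 2023.
The loss event occurs: Dec 16, 2022.
The claim is filed: Dec 16, 2022 + 10 days = Dec 26, 2022.
The adjuster is assigned: Dec 26, 2022 + 63 days = Feb 27, 2023.
Both prerequisites met — the damage estimate is finalized (Apr 19, 2023), the adjuster is assigned (Feb 27, 2023); the later is Apr 19, 2023.
The claim is approved: Apr 19, 2023 + 13 days = May 2, 2023.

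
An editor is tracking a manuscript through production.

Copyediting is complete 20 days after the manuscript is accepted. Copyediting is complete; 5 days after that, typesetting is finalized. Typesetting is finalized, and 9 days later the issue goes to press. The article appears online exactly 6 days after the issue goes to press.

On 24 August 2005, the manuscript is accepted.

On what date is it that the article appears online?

3 October 2005

The manuscript is accepted: Aug 24, 2005.
Copyediting is complete: Aug 24, 2005 + 20 days = Sep 13, 2005.
Typesetting is finalized: Sep 13, 2005 + 5 days = Sep 18, 2005.
The issue goes to press: Sep 18, 2005 + 9 days = Sep 27, 2005.
The article appears online: Sep 27, 2005 + 6 days = Oct 3, 2005.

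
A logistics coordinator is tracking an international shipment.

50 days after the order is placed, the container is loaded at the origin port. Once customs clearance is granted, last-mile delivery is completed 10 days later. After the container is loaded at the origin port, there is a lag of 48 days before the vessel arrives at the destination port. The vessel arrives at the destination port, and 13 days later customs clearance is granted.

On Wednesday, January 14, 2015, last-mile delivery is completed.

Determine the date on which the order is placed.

Monday, September 15, 2014

Last-mile delivery is completed: Jan 14, 2015.
Customs clearance is granted: Jan 14, 2015 − 10 days = Jan 4, 2015.
The vessel arrives at the destination port: Jan 4, 2015 − 13 days = Dec 22, 2014.
The container is loaded at the origin port: Dec 22, 2014 − 48 days = Nov 4, 2014.
The order is placed: Nov 4, 2014 − 50 days = Sep 15, 2014.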